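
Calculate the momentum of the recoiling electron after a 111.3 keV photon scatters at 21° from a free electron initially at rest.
2.1541e-23 kg·m/s

The electron is initially at rest, so by conservation of momentum:
p⃗_e = p⃗₀ − p⃗'  (incident photon momentum minus scattered photon momentum)

Photon momentum magnitudes (p = h/λ = E/c):
λ₀ = hc/E₀ = 11.1396 pm → p₀ = h/λ₀ = 5.9482e-23 kg·m/s
Δλ = λ_C(1 − cos 21°) = 0.1612 pm
λ' = 11.3008 pm → p' = h/λ' = 5.8634e-23 kg·m/s

The scattered photon makes angle θ = 21° with the incident direction, so by the law of cosines:
|p⃗_e|² = p₀² + p'² − 2p₀p'cos θ
|p⃗_e|² = (5.9482e-23)² + (5.8634e-23)² − 2·5.9482e-23·5.8634e-23·cos(21°)
|p⃗_e| = 2.1541e-23 kg·m/s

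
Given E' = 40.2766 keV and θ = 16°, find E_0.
40.4000 keV

Convert final energy to wavelength (hc ≈ 1239.842 keV·pm):
λ' = hc/E' = 1239.842 / 40.2766 = 30.7832 pm

Calculate the Compton shift:
Δλ = λ_C(1 - cos(16°))
Δλ = 2.4263 × (1 - cos(16°))
Δλ = 0.0940 pm

Initial wavelength:
λ = λ' - Δλ = 30.7832 - 0.0940 = 30.6892 pm

Initial energy:
E = hc/λ = 1239.842 / 30.6892 = 40.4000 keV

(Intermediate values are shown rounded; full precision is carried through to the final answer.)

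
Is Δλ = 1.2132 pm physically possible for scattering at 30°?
No, inconsistent

Calculate the expected shift for θ = 30°:

Δλ_expected = λ_C(1 - cos(30°))
Δλ_expected = 2.4263 × (1 - cos(30°))
Δλ_expected = 2.4263 × 0.1340
Δλ_expected = 0.3251 pm

Given shift: 1.2132 pm
Expected shift: 0.3251 pm
Difference: 0.8881 pm

The values do not match. The given shift corresponds to θ ≈ 60.0°, not 30°.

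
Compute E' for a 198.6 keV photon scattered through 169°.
112.1932 keV

First convert energy to wavelength:
λ = hc/E, with hc ≈ 1239.842 keV·pm (i.e. 1239.842 eV·nm)

For E = 198.6 keV = 198600 eV:
λ = 1239.842 keV·pm / 198.6 keV
λ = 6.2429 pm

Calculate the Compton shift:
Δλ = λ_C(1 - cos(169°)) = 2.4263 × 1.9816
Δλ = 4.8080 pm

Final wavelength:
λ' = 6.2429 + 4.8080 = 11.0510 pm

Final energy:
E' = hc/λ' = 1239.842 / 11.0510 = 112.1932 keV

(Intermediate values are shown rounded; full precision is carried through to the final answer.)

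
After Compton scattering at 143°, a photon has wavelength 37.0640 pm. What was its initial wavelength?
32.7000 pm

From λ' = λ + Δλ, we have λ = λ' - Δλ

First calculate the Compton shift:
Δλ = λ_C(1 - cos θ)
Δλ = 2.4263 × (1 - cos(143°))
Δλ = 2.4263 × 1.7986
Δλ = 4.3640 pm

Initial wavelength:
λ = λ' - Δλ
λ = 37.0640 - 4.3640
λ = 32.7000 pm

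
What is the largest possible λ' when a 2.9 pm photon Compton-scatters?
7.7526 pm (at θ = 180°)

The Compton shift is Δλ = λ_C(1 − cos θ).

Since cos θ ranges from −1 to 1, the factor (1 − cos θ) ranges from 0 to 2; the maximum shift occurs at θ = 180° (backscattering):
Δλ_max = 2λ_C = 2 × 2.4263 pm = 4.8526 pm

Maximum scattered wavelength:
λ'_max = λ₀ + Δλ_max = 2.9 + 4.8526 = 7.7526 pm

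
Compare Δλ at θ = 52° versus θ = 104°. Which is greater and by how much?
104° produces the larger shift by a factor of 3.231

Calculate both shifts using Δλ = λ_C(1 - cos θ):

For θ₁ = 52°:
Δλ₁ = 2.4263 × (1 - cos(52°))
Δλ₁ = 2.4263 × 0.3843
Δλ₁ = 0.9325 pm

For θ₂ = 104°:
Δλ₂ = 2.4263 × (1 - cos(104°))
Δλ₂ = 2.4263 × 1.2419
Δλ₂ = 3.0133 pm

The 104° angle produces the larger shift.
Ratio: 3.0133/0.9325 = 3.231

(Intermediate values are shown rounded; full precision is carried through to the final answer.)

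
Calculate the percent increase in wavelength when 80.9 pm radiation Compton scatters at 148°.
5.5426%

Calculate the Compton shift:
Δλ = λ_C(1 - cos(148°))
Δλ = 2.4263 × (1 - cos(148°))
Δλ = 2.4263 × 1.8480
Δλ = 4.4839 pm

Percentage change:
(Δλ/λ₀) × 100 = (4.4839/80.9) × 100
= 5.5426%

(Intermediate values are shown rounded; full precision is carried through to the final answer.)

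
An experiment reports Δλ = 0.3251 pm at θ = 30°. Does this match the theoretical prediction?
Yes, consistent

Calculate the expected shift for θ = 30°:

Δλ_expected = λ_C(1 - cos(30°))
Δλ_expected = 2.4263 × (1 - cos(30°))
Δλ_expected = 2.4263 × 0.1340
Δλ_expected = 0.3251 pm

Given shift: 0.3251 pm
Expected shift: 0.3251 pm
Difference: 0.0000 pm

The values match. This is consistent with Compton scattering at the stated angle.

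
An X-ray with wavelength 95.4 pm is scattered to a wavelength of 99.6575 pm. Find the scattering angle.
139.00°

First find the wavelength shift:
Δλ = λ' - λ = 99.6575 - 95.4 = 4.2575 pm

Using Δλ = λ_C(1 - cos θ), with λ_C = h/(m_e·c) ≈ 2.42631024 pm:
cos θ = 1 - Δλ/λ_C
cos θ = 1 - 4.2575/2.42631024
cos θ = -0.754722

θ = arccos(-0.754722)
θ = 139.00°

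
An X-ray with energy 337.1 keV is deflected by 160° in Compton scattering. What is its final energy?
147.8773 keV

First convert energy to wavelength:
λ = hc/E, with hc ≈ 1239.842 keV·pm (i.e. 1239.842 eV·nm)

For E = 337.1 keV = 337100 eV:
λ = 1239.842 keV·pm / 337.1 keV
λ = 3.6780 pm

Calculate the Compton shift:
Δλ = λ_C(1 - cos(160°)) = 2.4263 × 1.9397
Δλ = 4.7063 pm

Final wavelength:
λ' = 3.6780 + 4.7063 = 8.3843 pm

Final energy:
E' = hc/λ' = 1239.842 / 8.3843 = 147.8773 keV

(Intermediate values are shown rounded; full precision is carried through to the final answer.)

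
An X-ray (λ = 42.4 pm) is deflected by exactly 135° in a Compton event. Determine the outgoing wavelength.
46.5420 pm

Using the Compton formula: λ' = λ + λ_C(1 − cos θ)

For θ = 135°, cos θ = -√2/2 (exact) ≈ -0.7071, so:
1 − cos 135° = 1 − (-√2/2) ≈ 1.7071

Δλ = λ_C × 1.7071 = 2.4263 × 1.7071 = 4.1420 pm

λ' = 42.4 + 4.1420 = 46.5420 pm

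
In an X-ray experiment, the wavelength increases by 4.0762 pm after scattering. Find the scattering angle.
132.84°

From the Compton formula Δλ = λ_C(1 - cos θ), we can solve for θ:

cos θ = 1 - Δλ/λ_C

Given:
- Δλ = 4.0762 pm
- λ_C = h/(m_e·c) ≈ 2.42631024 pm

cos θ = 1 - 4.0762/2.42631024
cos θ = 1 - 1.680000
cos θ = -0.680000

θ = arccos(-0.680000)
θ = 132.84°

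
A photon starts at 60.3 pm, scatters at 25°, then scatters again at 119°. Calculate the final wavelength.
64.1299 pm

Apply Compton shift twice:

First scattering at θ₁ = 25°:
Δλ₁ = λ_C(1 - cos(25°))
Δλ₁ = 2.4263 × 0.0937
Δλ₁ = 0.2273 pm

After first scattering:
λ₁ = 60.3 + 0.2273 = 60.5273 pm

Second scattering at θ₂ = 119°:
Δλ₂ = λ_C(1 - cos(119°))
Δλ₂ = 2.4263 × 1.4848
Δλ₂ = 3.6026 pm

Final wavelength:
λ₂ = 60.5273 + 3.6026 = 64.1299 pm

Total shift: Δλ_total = 0.2273 + 3.6026 = 3.8299 pm

(Intermediate values are shown rounded; full precision is carried through to the final answer.)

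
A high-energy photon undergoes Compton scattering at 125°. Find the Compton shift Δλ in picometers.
3.8180 pm

Using the Compton scattering formula:
Δλ = λ_C(1 - cos θ)

where λ_C = h/(m_e·c) ≈ 2.4263 pm is the Compton wavelength of an electron.

For θ = 125°:
cos(125°) = -0.5736
1 - cos(125°) = 1.5736

Δλ = 2.4263 × 1.5736
Δλ = 3.8180 pm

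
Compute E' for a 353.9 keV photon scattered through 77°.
230.2879 keV

First convert energy to wavelength:
λ = hc/E, with hc ≈ 1239.842 keV·pm (i.e. 1239.842 eV·nm)

For E = 353.9 keV = 353900 eV:
λ = 1239.842 keV·pm / 353.9 keV
λ = 3.5034 pm

Calculate the Compton shift:
Δλ = λ_C(1 - cos(77°)) = 2.4263 × 0.7750
Δλ = 1.8805 pm

Final wavelength:
λ' = 3.5034 + 1.8805 = 5.3839 pm

Final energy:
E' = hc/λ' = 1239.842 / 5.3839 = 230.2879 keV

(Intermediate values are shown rounded; full precision is carried through to the final answer.)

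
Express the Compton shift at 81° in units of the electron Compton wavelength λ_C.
0.8436 λ_C

The Compton shift formula is:
Δλ = λ_C(1 - cos θ)

Dividing both sides by λ_C:
Δλ/λ_C = 1 - cos θ

For θ = 81°:
Δλ/λ_C = 1 - cos(81°)
Δλ/λ_C = 1 - 0.1564
Δλ/λ_C = 0.8436

This means the shift is 0.8436 × λ_C = 2.0468 pm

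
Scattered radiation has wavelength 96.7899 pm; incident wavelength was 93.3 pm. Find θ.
116.00°

First find the wavelength shift:
Δλ = λ' - λ = 96.7899 - 93.3 = 3.4899 pm

Using Δλ = λ_C(1 - cos θ), with λ_C = h/(m_e·c) ≈ 2.42631024 pm:
cos θ = 1 - Δλ/λ_C
cos θ = 1 - 3.4899/2.42631024
cos θ = -0.438357

θ = arccos(-0.438357)
θ = 116.00°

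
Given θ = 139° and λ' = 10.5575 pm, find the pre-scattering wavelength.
6.3000 pm

From λ' = λ + Δλ, we have λ = λ' - Δλ

First calculate the Compton shift:
Δλ = λ_C(1 - cos θ)
Δλ = 2.4263 × (1 - cos(139°))
Δλ = 2.4263 × 1.7547
Δλ = 4.2575 pm

Initial wavelength:
λ = λ' - Δλ
λ = 10.5575 - 4.2575
λ = 6.3000 pm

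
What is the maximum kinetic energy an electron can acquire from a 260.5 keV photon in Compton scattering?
131.5122 keV

Maximum energy transfer occurs at θ = 180° (backscattering).

Initial photon: E₀ = 260.5 keV → λ₀ = 4.7595 pm

Maximum Compton shift (at 180°):
Δλ_max = 2λ_C = 2 × 2.4263 = 4.8526 pm

Final wavelength:
λ' = 4.7595 + 4.8526 = 9.6121 pm

Minimum photon energy (maximum energy to electron):
E'_min = hc/λ' = 128.9878 keV

Maximum electron kinetic energy:
K_max = E₀ - E'_min = 260.5000 - 128.9878 = 131.5122 keV

(Intermediate values are shown rounded; full precision is carried through to the final answer.)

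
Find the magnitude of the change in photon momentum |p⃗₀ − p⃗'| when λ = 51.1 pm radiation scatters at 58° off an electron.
1.2438e-23 kg·m/s

Photon momentum magnitude is p = h/λ.

Initial momentum:
p₀ = h/λ = 6.6261e-34/5.1100e-11 = 1.2967e-23 kg·m/s

After scattering:
λ' = λ + Δλ = 51.1 + 1.1406 = 52.2406 pm
p' = h/λ' = 6.6261e-34/5.2241e-11 = 1.2684e-23 kg·m/s

Momentum is a vector; the scattered photon's direction makes angle θ = 58° with the incident direction. The magnitude of the vector change Δp⃗ = p⃗₀ − p⃗' is found from the law of cosines:
|Δp⃗|² = p₀² + p'² − 2p₀p'cos θ
|Δp⃗|² = (1.2967e-23)² + (1.2684e-23)² − 2·1.2967e-23·1.2684e-23·cos(58°)
|Δp⃗| = 1.2438e-23 kg·m/s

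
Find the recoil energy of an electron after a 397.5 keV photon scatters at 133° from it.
225.3033 keV

By energy conservation: K_e = E_initial - E_final

First find the scattered photon energy:
Initial wavelength: λ = hc/E = 3.1191 pm
Compton shift: Δλ = λ_C(1 - cos(133°)) = 4.0810 pm
Final wavelength: λ' = 3.1191 + 4.0810 = 7.2001 pm
Final photon energy: E' = hc/λ' = 172.1967 keV

Electron kinetic energy:
K_e = E - E' = 397.5000 - 172.1967 = 225.3033 keV

(Intermediate values are shown rounded; full precision is carried through to the final answer.)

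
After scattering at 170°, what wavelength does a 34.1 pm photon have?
38.9158 pm

Using the Compton scattering formula:
λ' = λ + Δλ = λ + λ_C(1 - cos θ)

Given:
- Initial wavelength λ = 34.1 pm
- Scattering angle θ = 170°
- Compton wavelength λ_C ≈ 2.4263 pm

Calculate the shift:
Δλ = 2.4263 × (1 - cos(170°))
Δλ = 2.4263 × 1.9848
Δλ = 4.8158 pm

Final wavelength:
λ' = 34.1 + 4.8158 = 38.9158 pm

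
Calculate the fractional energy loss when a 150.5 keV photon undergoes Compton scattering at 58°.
0.1216 (or 12.16%)

Calculate initial and final photon energies:

Initial: E₀ = 150.5 keV → λ₀ = 8.2382 pm
Compton shift: Δλ = 1.1406 pm
Final wavelength: λ' = 9.3787 pm
Final energy: E' = 132.1974 keV

Fractional energy loss:
(E₀ - E')/E₀ = (150.5000 - 132.1974)/150.5000
= 18.3026/150.5000
= 0.1216
= 12.16%

(Intermediate values are shown rounded; full precision is carried through to the final answer.)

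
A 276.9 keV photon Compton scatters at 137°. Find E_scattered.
142.8656 keV

First convert energy to wavelength:
λ = hc/E, with hc ≈ 1239.842 keV·pm (i.e. 1239.842 eV·nm)

For E = 276.9 keV = 276900 eV:
λ = 1239.842 keV·pm / 276.9 keV
λ = 4.4776 pm

Calculate the Compton shift:
Δλ = λ_C(1 - cos(137°)) = 2.4263 × 1.7314
Δλ = 4.2008 pm

Final wavelength:
λ' = 4.4776 + 4.2008 = 8.6784 pm

Final energy:
E' = hc/λ' = 1239.842 / 8.6784 = 142.8656 keV

(Intermediate values are shown rounded; full precision is carried through to the final answer.)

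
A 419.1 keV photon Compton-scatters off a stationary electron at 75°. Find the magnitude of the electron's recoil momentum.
2.3113e-22 kg·m/s

The electron is initially at rest, so by conservation of momentum:
p⃗_e = p⃗₀ − p⃗'  (incident photon momentum minus scattered photon momentum)

Photon momentum magnitudes (p = h/λ = E/c):
λ₀ = hc/E₀ = 2.9583 pm → p₀ = h/λ₀ = 2.2398e-22 kg·m/s
Δλ = λ_C(1 − cos 75°) = 1.7983 pm
λ' = 4.7567 pm → p' = h/λ' = 1.3930e-22 kg·m/s

The scattered photon makes angle θ = 75° with the incident direction, so by the law of cosines:
|p⃗_e|² = p₀² + p'² − 2p₀p'cos θ
|p⃗_e|² = (2.2398e-22)² + (1.3930e-22)² − 2·2.2398e-22·1.3930e-22·cos(75°)
|p⃗_e| = 2.3113e-22 kg·m/s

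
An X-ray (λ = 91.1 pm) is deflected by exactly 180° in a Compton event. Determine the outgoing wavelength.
95.9526 pm

Using the Compton formula: λ' = λ + λ_C(1 − cos θ)

For θ = 180°, cos θ = -1 (exact) = -1.0000, so:
1 − cos 180° = 1 − (-1) = 2.0000

Δλ = λ_C × 2.0000 = 2.4263 × 2.0000 = 4.8526 pm

λ' = 91.1 + 4.8526 = 95.9526 pm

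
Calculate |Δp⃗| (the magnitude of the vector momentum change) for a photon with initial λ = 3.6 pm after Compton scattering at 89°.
2.1314e-22 kg·m/s

Photon momentum magnitude is p = h/λ.

Initial momentum:
p₀ = h/λ = 6.6261e-34/3.6000e-12 = 1.8406e-22 kg·m/s

After scattering:
λ' = λ + Δλ = 3.6 + 2.3840 = 5.9840 pm
p' = h/λ' = 6.6261e-34/5.9840e-12 = 1.1073e-22 kg·m/s

Momentum is a vector; the scattered photon's direction makes angle θ = 89° with the incident direction. The magnitude of the vector change Δp⃗ = p⃗₀ − p⃗' is found from the law of cosines:
|Δp⃗|² = p₀² + p'² − 2p₀p'cos θ
|Δp⃗|² = (1.8406e-22)² + (1.1073e-22)² − 2·1.8406e-22·1.1073e-22·cos(89°)
|Δp⃗| = 2.1314e-22 kg·m/s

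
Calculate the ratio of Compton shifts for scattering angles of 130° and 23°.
130° produces the larger shift by a factor of 20.665

Calculate both shifts using Δλ = λ_C(1 - cos θ):

For θ₁ = 23°:
Δλ₁ = 2.4263 × (1 - cos(23°))
Δλ₁ = 2.4263 × 0.0795
Δλ₁ = 0.1929 pm

For θ₂ = 130°:
Δλ₂ = 2.4263 × (1 - cos(130°))
Δλ₂ = 2.4263 × 1.6428
Δλ₂ = 3.9859 pm

The 130° angle produces the larger shift.
Ratio: 3.9859/0.1929 = 20.665

(Intermediate values are shown rounded; full precision is carried through to the final answer.)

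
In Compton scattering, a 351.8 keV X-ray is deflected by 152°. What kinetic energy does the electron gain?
198.5987 keV

By energy conservation: K_e = E_initial - E_final

First find the scattered photon energy:
Initial wavelength: λ = hc/E = 3.5243 pm
Compton shift: Δλ = λ_C(1 - cos(152°)) = 4.5686 pm
Final wavelength: λ' = 3.5243 + 4.5686 = 8.0929 pm
Final photon energy: E' = hc/λ' = 153.2013 keV

Electron kinetic energy:
K_e = E - E' = 351.8000 - 153.2013 = 198.5987 keV

(Intermediate values are shown rounded; full precision is carried through to the final answer.)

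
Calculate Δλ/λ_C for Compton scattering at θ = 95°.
1.0872 λ_C

The Compton shift formula is:
Δλ = λ_C(1 - cos θ)

Dividing both sides by λ_C:
Δλ/λ_C = 1 - cos θ

For θ = 95°:
Δλ/λ_C = 1 - cos(95°)
Δλ/λ_C = 1 - -0.0872
Δλ/λ_C = 1.0872

This means the shift is 1.0872 × λ_C = 2.6378 pm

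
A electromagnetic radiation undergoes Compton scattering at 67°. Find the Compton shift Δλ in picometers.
1.4783 pm

Using the Compton scattering formula:
Δλ = λ_C(1 - cos θ)

where λ_C = h/(m_e·c) ≈ 2.4263 pm is the Compton wavelength of an electron.

For θ = 67°:
cos(67°) = 0.3907
1 - cos(67°) = 0.6093

Δλ = 2.4263 × 0.6093
Δλ = 1.4783 pm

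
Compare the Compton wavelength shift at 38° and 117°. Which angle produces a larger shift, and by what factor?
117° produces the larger shift by a factor of 6.859

Calculate both shifts using Δλ = λ_C(1 - cos θ):

For θ₁ = 38°:
Δλ₁ = 2.4263 × (1 - cos(38°))
Δλ₁ = 2.4263 × 0.2120
Δλ₁ = 0.5144 pm

For θ₂ = 117°:
Δλ₂ = 2.4263 × (1 - cos(117°))
Δλ₂ = 2.4263 × 1.4540
Δλ₂ = 3.5278 pm

The 117° angle produces the larger shift.
Ratio: 3.5278/0.5144 = 6.859

(Intermediate values are shown rounded; full precision is carried through to the final answer.)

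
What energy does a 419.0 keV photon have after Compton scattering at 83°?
243.5998 keV

First convert energy to wavelength:
λ = hc/E, with hc ≈ 1239.842 keV·pm (i.e. 1239.842 eV·nm)

For E = 419.0 keV = 419000 eV:
λ = 1239.842 keV·pm / 419.0 keV
λ = 2.9591 pm

Calculate the Compton shift:
Δλ = λ_C(1 - cos(83°)) = 2.4263 × 0.8781
Δλ = 2.1306 pm

Final wavelength:
λ' = 2.9591 + 2.1306 = 5.0897 pm

Final energy:
E' = hc/λ' = 1239.842 / 5.0897 = 243.5998 keV

(Intermediate values are shown rounded; full precision is carried through to the final answer.)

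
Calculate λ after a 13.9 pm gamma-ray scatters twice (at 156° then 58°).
19.6834 pm

Apply Compton shift twice:

First scattering at θ₁ = 156°:
Δλ₁ = λ_C(1 - cos(156°))
Δλ₁ = 2.4263 × 1.9135
Δλ₁ = 4.6429 pm

After first scattering:
λ₁ = 13.9 + 4.6429 = 18.5429 pm

Second scattering at θ₂ = 58°:
Δλ₂ = λ_C(1 - cos(58°))
Δλ₂ = 2.4263 × 0.4701
Δλ₂ = 1.1406 pm

Final wavelength:
λ₂ = 18.5429 + 1.1406 = 19.6834 pm

Total shift: Δλ_total = 4.6429 + 1.1406 = 5.7834 pm

(Intermediate values are shown rounded; full precision is carried through to the final answer.)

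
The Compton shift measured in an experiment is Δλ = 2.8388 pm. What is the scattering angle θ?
99.79°

From the Compton formula Δλ = λ_C(1 - cos θ), we can solve for θ:

cos θ = 1 - Δλ/λ_C

Given:
- Δλ = 2.8388 pm
- λ_C = h/(m_e·c) ≈ 2.42631024 pm

cos θ = 1 - 2.8388/2.42631024
cos θ = 1 - 1.170007
cos θ = -0.170007

θ = arccos(-0.170007)
θ = 99.79°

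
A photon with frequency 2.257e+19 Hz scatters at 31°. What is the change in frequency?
5.739e+17 Hz (decrease)

Convert frequency to wavelength (c = 299792458 m/s):
λ₀ = c/f₀ = 299792458/2.257e+19 = 1.3282785e-11 m = 13.2828 pm

Calculate Compton shift:
Δλ = λ_C(1 - cos(31°)) = 0.3466 pm

Final wavelength:
λ' = λ₀ + Δλ = 13.2828 + 0.3466 = 13.6293 pm

Final frequency:
f' = c/λ' = 299792458/1.3629341e-11 = 2.1996107e+19 Hz

Frequency shift (decrease):
Δf = f₀ - f' = 2.257e+19 - 2.1996107e+19 = 5.739e+17 Hz

(Intermediate values are shown rounded; full precision is carried through to the final answer.)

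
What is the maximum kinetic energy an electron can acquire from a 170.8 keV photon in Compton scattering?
68.4323 keV

Maximum energy transfer occurs at θ = 180° (backscattering).

Initial photon: E₀ = 170.8 keV → λ₀ = 7.2590 pm

Maximum Compton shift (at 180°):
Δλ_max = 2λ_C = 2 × 2.4263 = 4.8526 pm

Final wavelength:
λ' = 7.2590 + 4.8526 = 12.1116 pm

Minimum photon energy (maximum energy to electron):
E'_min = hc/λ' = 102.3677 keV

Maximum electron kinetic energy:
K_max = E₀ - E'_min = 170.8000 - 102.3677 = 68.4323 keV

(Intermediate values are shown rounded; full precision is carried through to the final answer.)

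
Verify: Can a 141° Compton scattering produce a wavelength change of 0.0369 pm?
No, inconsistent

Calculate the expected shift for θ = 141°:

Δλ_expected = λ_C(1 - cos(141°))
Δλ_expected = 2.4263 × (1 - cos(141°))
Δλ_expected = 2.4263 × 1.7771
Δλ_expected = 4.3119 pm

Given shift: 0.0369 pm
Expected shift: 4.3119 pm
Difference: 4.2750 pm

The values do not match. The given shift corresponds to θ ≈ 10.0°, not 141°.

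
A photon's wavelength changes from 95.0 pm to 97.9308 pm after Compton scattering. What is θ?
102.00°

First find the wavelength shift:
Δλ = λ' - λ = 97.9308 - 95.0 = 2.9308 pm

Using Δλ = λ_C(1 - cos θ), with λ_C = h/(m_e·c) ≈ 2.42631024 pm:
cos θ = 1 - Δλ/λ_C
cos θ = 1 - 2.9308/2.42631024
cos θ = -0.207925

θ = arccos(-0.207925)
θ = 102.00°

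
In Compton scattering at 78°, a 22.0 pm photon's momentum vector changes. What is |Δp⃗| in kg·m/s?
3.6434e-23 kg·m/s

Photon momentum magnitude is p = h/λ.

Initial momentum:
p₀ = h/λ = 6.6261e-34/2.2000e-11 = 3.0119e-23 kg·m/s

After scattering:
λ' = λ + Δλ = 22.0 + 1.9219 = 23.9219 pm
p' = h/λ' = 6.6261e-34/2.3922e-11 = 2.7699e-23 kg·m/s

Momentum is a vector; the scattered photon's direction makes angle θ = 78° with the incident direction. The magnitude of the vector change Δp⃗ = p⃗₀ − p⃗' is found from the law of cosines:
|Δp⃗|² = p₀² + p'² − 2p₀p'cos θ
|Δp⃗|² = (3.0119e-23)² + (2.7699e-23)² − 2·3.0119e-23·2.7699e-23·cos(78°)
|Δp⃗| = 3.6434e-23 kg·m/s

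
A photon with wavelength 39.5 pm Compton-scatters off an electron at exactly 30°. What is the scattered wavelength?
39.8251 pm

Using the Compton formula: λ' = λ + λ_C(1 − cos θ)

For θ = 30°, cos θ = √3/2 (exact) ≈ 0.8660, so:
1 − cos 30° = 1 − (√3/2) ≈ 0.1340

Δλ = λ_C × 0.1340 = 2.4263 × 0.1340 = 0.3251 pm

λ' = 39.5 + 0.3251 = 39.8251 pm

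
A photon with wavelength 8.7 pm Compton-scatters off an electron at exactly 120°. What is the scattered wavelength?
12.3395 pm

Using the Compton formula: λ' = λ + λ_C(1 − cos θ)

For θ = 120°, cos θ = -1/2 (exact) = -0.5000, so:
1 − cos 120° = 1 − (-1/2) = 1.5000

Δλ = λ_C × 1.5000 = 2.4263 × 1.5000 = 3.6395 pm

λ' = 8.7 + 3.6395 = 12.3395 pm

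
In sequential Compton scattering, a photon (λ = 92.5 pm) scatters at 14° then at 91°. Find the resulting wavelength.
95.0407 pm

Apply Compton shift twice:

First scattering at θ₁ = 14°:
Δλ₁ = λ_C(1 - cos(14°))
Δλ₁ = 2.4263 × 0.0297
Δλ₁ = 0.0721 pm

After first scattering:
λ₁ = 92.5 + 0.0721 = 92.5721 pm

Second scattering at θ₂ = 91°:
Δλ₂ = λ_C(1 - cos(91°))
Δλ₂ = 2.4263 × 1.0175
Δλ₂ = 2.4687 pm

Final wavelength:
λ₂ = 92.5721 + 2.4687 = 95.0407 pm

Total shift: Δλ_total = 0.0721 + 2.4687 = 2.5407 pm

(Intermediate values are shown rounded; full precision is carried through to the final answer.)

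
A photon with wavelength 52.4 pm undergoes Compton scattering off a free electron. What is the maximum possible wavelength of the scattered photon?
57.2526 pm (at θ = 180°)

The Compton shift is Δλ = λ_C(1 − cos θ).

Since cos θ ranges from −1 to 1, the factor (1 − cos θ) ranges from 0 to 2; the maximum shift occurs at θ = 180° (backscattering):
Δλ_max = 2λ_C = 2 × 2.4263 pm = 4.8526 pm

Maximum scattered wavelength:
λ'_max = λ₀ + Δλ_max = 52.4 + 4.8526 = 57.2526 pm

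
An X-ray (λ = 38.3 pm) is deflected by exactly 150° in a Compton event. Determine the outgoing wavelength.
42.8276 pm

Using the Compton formula: λ' = λ + λ_C(1 − cos θ)

For θ = 150°, cos θ = -√3/2 (exact) ≈ -0.8660, so:
1 − cos 150° = 1 − (-√3/2) ≈ 1.8660

Δλ = λ_C × 1.8660 = 2.4263 × 1.8660 = 4.5276 pm

λ' = 38.3 + 4.5276 = 42.8276 pm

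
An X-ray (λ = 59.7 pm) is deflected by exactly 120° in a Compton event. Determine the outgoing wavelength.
63.3395 pm

Using the Compton formula: λ' = λ + λ_C(1 − cos θ)

For θ = 120°, cos θ = -1/2 (exact) = -0.5000, so:
1 − cos 120° = 1 − (-1/2) = 1.5000

Δλ = λ_C × 1.5000 = 2.4263 × 1.5000 = 3.6395 pm

λ' = 59.7 + 3.6395 = 63.3395 pm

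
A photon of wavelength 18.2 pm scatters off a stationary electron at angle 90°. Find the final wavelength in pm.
20.6263 pm

Using the Compton scattering formula:
λ' = λ + Δλ = λ + λ_C(1 - cos θ)

Given:
- Initial wavelength λ = 18.2 pm
- Scattering angle θ = 90°
- Compton wavelength λ_C ≈ 2.4263 pm

Calculate the shift:
Δλ = 2.4263 × (1 - cos(90°))
Δλ = 2.4263 × 1.0000
Δλ = 2.4263 pm

Final wavelength:
λ' = 18.2 + 2.4263 = 20.6263 pm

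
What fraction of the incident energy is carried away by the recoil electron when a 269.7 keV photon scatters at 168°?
0.5108 (or 51.08%)

Calculate initial and final photon energies:

Initial: E₀ = 269.7 keV → λ₀ = 4.5971 pm
Compton shift: Δλ = 4.7996 pm
Final wavelength: λ' = 9.3967 pm
Final energy: E' = 131.9442 keV

Fractional energy loss:
(E₀ - E')/E₀ = (269.7000 - 131.9442)/269.7000
= 137.7558/269.7000
= 0.5108
= 51.08%

(Intermediate values are shown rounded; full precision is carried through to the final answer.)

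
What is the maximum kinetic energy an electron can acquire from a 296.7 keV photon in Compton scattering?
159.4186 keV

Maximum energy transfer occurs at θ = 180° (backscattering).

Initial photon: E₀ = 296.7 keV → λ₀ = 4.1788 pm

Maximum Compton shift (at 180°):
Δλ_max = 2λ_C = 2 × 2.4263 = 4.8526 pm

Final wavelength:
λ' = 4.1788 + 4.8526 = 9.0314 pm

Minimum photon energy (maximum energy to electron):
E'_min = hc/λ' = 137.2814 keV

Maximum electron kinetic energy:
K_max = E₀ - E'_min = 296.7000 - 137.2814 = 159.4186 keV

(Intermediate values are shown rounded; full precision is carried through to the final answer.)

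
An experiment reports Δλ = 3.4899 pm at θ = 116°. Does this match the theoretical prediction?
Yes, consistent

Calculate the expected shift for θ = 116°:

Δλ_expected = λ_C(1 - cos(116°))
Δλ_expected = 2.4263 × (1 - cos(116°))
Δλ_expected = 2.4263 × 1.4384
Δλ_expected = 3.4899 pm

Given shift: 3.4899 pm
Expected shift: 3.4899 pm
Difference: 0.0000 pm

The values match. This is consistent with Compton scattering at the stated angle.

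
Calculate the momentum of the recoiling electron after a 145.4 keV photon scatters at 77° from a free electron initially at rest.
8.8689e-23 kg·m/s

The electron is initially at rest, so by conservation of momentum:
p⃗_e = p⃗₀ − p⃗'  (incident photon momentum minus scattered photon momentum)

Photon momentum magnitudes (p = h/λ = E/c):
λ₀ = hc/E₀ = 8.5271 pm → p₀ = h/λ₀ = 7.7706e-23 kg·m/s
Δλ = λ_C(1 − cos 77°) = 1.8805 pm
λ' = 10.4076 pm → p' = h/λ' = 6.3666e-23 kg·m/s

The scattered photon makes angle θ = 77° with the incident direction, so by the law of cosines:
|p⃗_e|² = p₀² + p'² − 2p₀p'cos θ
|p⃗_e|² = (7.7706e-23)² + (6.3666e-23)² − 2·7.7706e-23·6.3666e-23·cos(77°)
|p⃗_e| = 8.8689e-23 kg·m/s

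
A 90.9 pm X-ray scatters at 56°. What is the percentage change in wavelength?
1.1766%

Calculate the Compton shift:
Δλ = λ_C(1 - cos(56°))
Δλ = 2.4263 × (1 - cos(56°))
Δλ = 2.4263 × 0.4408
Δλ = 1.0695 pm

Percentage change:
(Δλ/λ₀) × 100 = (1.0695/90.9) × 100
= 1.1766%

(Intermediate values are shown rounded; full precision is carried through to the final answer.)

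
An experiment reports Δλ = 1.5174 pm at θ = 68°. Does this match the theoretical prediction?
Yes, consistent

Calculate the expected shift for θ = 68°:

Δλ_expected = λ_C(1 - cos(68°))
Δλ_expected = 2.4263 × (1 - cos(68°))
Δλ_expected = 2.4263 × 0.6254
Δλ_expected = 1.5174 pm

Given shift: 1.5174 pm
Expected shift: 1.5174 pm
Difference: 0.0000 pm

The values match. This is consistent with Compton scattering at the stated angle.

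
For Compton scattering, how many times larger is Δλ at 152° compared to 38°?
152° produces the larger shift by a factor of 8.882

Calculate both shifts using Δλ = λ_C(1 - cos θ):

For θ₁ = 38°:
Δλ₁ = 2.4263 × (1 - cos(38°))
Δλ₁ = 2.4263 × 0.2120
Δλ₁ = 0.5144 pm

For θ₂ = 152°:
Δλ₂ = 2.4263 × (1 - cos(152°))
Δλ₂ = 2.4263 × 1.8829
Δλ₂ = 4.5686 pm

The 152° angle produces the larger shift.
Ratio: 4.5686/0.5144 = 8.882

(Intermediate values are shown rounded; full precision is carried through to the final answer.)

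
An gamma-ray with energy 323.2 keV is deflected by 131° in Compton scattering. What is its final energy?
157.8560 keV

First convert energy to wavelength:
λ = hc/E, with hc ≈ 1239.842 keV·pm (i.e. 1239.842 eV·nm)

For E = 323.2 keV = 323200 eV:
λ = 1239.842 keV·pm / 323.2 keV
λ = 3.8361 pm

Calculate the Compton shift:
Δλ = λ_C(1 - cos(131°)) = 2.4263 × 1.6561
Δλ = 4.0181 pm

Final wavelength:
λ' = 3.8361 + 4.0181 = 7.8543 pm

Final energy:
E' = hc/λ' = 1239.842 / 7.8543 = 157.8560 keV

(Intermediate values are shown rounded; full precision is carried through to the final answer.)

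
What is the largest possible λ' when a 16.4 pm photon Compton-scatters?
21.2526 pm (at θ = 180°)

The Compton shift is Δλ = λ_C(1 − cos θ).

Since cos θ ranges from −1 to 1, the factor (1 − cos θ) ranges from 0 to 2; the maximum shift occurs at θ = 180° (backscattering):
Δλ_max = 2λ_C = 2 × 2.4263 pm = 4.8526 pm

Maximum scattered wavelength:
λ'_max = λ₀ + Δλ_max = 16.4 + 4.8526 = 21.2526 pm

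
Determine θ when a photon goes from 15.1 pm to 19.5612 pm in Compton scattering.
147.00°

First find the wavelength shift:
Δλ = λ' - λ = 19.5612 - 15.1 = 4.4612 pm

Using Δλ = λ_C(1 - cos θ), with λ_C = h/(m_e·c) ≈ 2.42631024 pm:
cos θ = 1 - Δλ/λ_C
cos θ = 1 - 4.4612/2.42631024
cos θ = -0.838677

θ = arccos(-0.838677)
θ = 147.00°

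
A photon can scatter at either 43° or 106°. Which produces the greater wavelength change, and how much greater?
106° produces the larger shift by a factor of 4.748

Calculate both shifts using Δλ = λ_C(1 - cos θ):

For θ₁ = 43°:
Δλ₁ = 2.4263 × (1 - cos(43°))
Δλ₁ = 2.4263 × 0.2686
Δλ₁ = 0.6518 pm

For θ₂ = 106°:
Δλ₂ = 2.4263 × (1 - cos(106°))
Δλ₂ = 2.4263 × 1.2756
Δλ₂ = 3.0951 pm

The 106° angle produces the larger shift.
Ratio: 3.0951/0.6518 = 4.748

(Intermediate values are shown rounded; full precision is carried through to the final answer.)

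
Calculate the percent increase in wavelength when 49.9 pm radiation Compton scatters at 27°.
0.5300%

Calculate the Compton shift:
Δλ = λ_C(1 - cos(27°))
Δλ = 2.4263 × (1 - cos(27°))
Δλ = 2.4263 × 0.1090
Δλ = 0.2645 pm

Percentage change:
(Δλ/λ₀) × 100 = (0.2645/49.9) × 100
= 0.5300%

(Intermediate values are shown rounded; full precision is carried through to the final answer.)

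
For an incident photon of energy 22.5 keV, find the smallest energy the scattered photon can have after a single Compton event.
20.6790 keV (at θ = 180°)

The scattered photon has minimum energy when its wavelength is maximum, i.e., when the Compton shift Δλ = λ_C(1 − cos θ) is maximum. This occurs at θ = 180° (backscattering), giving Δλ_max = 2λ_C = 4.8526 pm.

Initial wavelength: λ₀ = hc/E₀ = 55.1041 pm
Maximum final wavelength: λ'_max = λ₀ + 2λ_C = 55.1041 + 4.8526 = 59.9567 pm
Minimum final energy: E'_min = hc/λ'_max = 20.6790 keV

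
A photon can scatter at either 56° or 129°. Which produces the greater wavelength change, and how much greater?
129° produces the larger shift by a factor of 3.696

Calculate both shifts using Δλ = λ_C(1 - cos θ):

For θ₁ = 56°:
Δλ₁ = 2.4263 × (1 - cos(56°))
Δλ₁ = 2.4263 × 0.4408
Δλ₁ = 1.0695 pm

For θ₂ = 129°:
Δλ₂ = 2.4263 × (1 - cos(129°))
Δλ₂ = 2.4263 × 1.6293
Δλ₂ = 3.9532 pm

The 129° angle produces the larger shift.
Ratio: 3.9532/1.0695 = 3.696

(Intermediate values are shown rounded; full precision is carried through to the final answer.)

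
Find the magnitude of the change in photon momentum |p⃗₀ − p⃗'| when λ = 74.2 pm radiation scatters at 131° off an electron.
1.5836e-23 kg·m/s

Photon momentum magnitude is p = h/λ.

Initial momentum:
p₀ = h/λ = 6.6261e-34/7.4200e-11 = 8.9300e-24 kg·m/s

After scattering:
λ' = λ + Δλ = 74.2 + 4.0181 = 78.2181 pm
p' = h/λ' = 6.6261e-34/7.8218e-11 = 8.4713e-24 kg·m/s

Momentum is a vector; the scattered photon's direction makes angle θ = 131° with the incident direction. The magnitude of the vector change Δp⃗ = p⃗₀ − p⃗' is found from the law of cosines:
|Δp⃗|² = p₀² + p'² − 2p₀p'cos θ
|Δp⃗|² = (8.9300e-24)² + (8.4713e-24)² − 2·8.9300e-24·8.4713e-24·cos(131°)
|Δp⃗| = 1.5836e-23 kg·m/s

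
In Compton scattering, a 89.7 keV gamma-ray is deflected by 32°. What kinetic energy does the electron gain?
2.3304 keV

By energy conservation: K_e = E_initial - E_final

First find the scattered photon energy:
Initial wavelength: λ = hc/E = 13.8221 pm
Compton shift: Δλ = λ_C(1 - cos(32°)) = 0.3687 pm
Final wavelength: λ' = 13.8221 + 0.3687 = 14.1908 pm
Final photon energy: E' = hc/λ' = 87.3696 keV

Electron kinetic energy:
K_e = E - E' = 89.7000 - 87.3696 = 2.3304 keV

(Intermediate values are shown rounded; full precision is carried through to the final answer.)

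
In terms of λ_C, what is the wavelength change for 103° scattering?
1.2250 λ_C

The Compton shift formula is:
Δλ = λ_C(1 - cos θ)

Dividing both sides by λ_C:
Δλ/λ_C = 1 - cos θ

For θ = 103°:
Δλ/λ_C = 1 - cos(103°)
Δλ/λ_C = 1 - -0.2250
Δλ/λ_C = 1.2250

This means the shift is 1.2250 × λ_C = 2.9721 pm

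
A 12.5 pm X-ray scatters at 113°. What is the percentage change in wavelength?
26.9948%

Calculate the Compton shift:
Δλ = λ_C(1 - cos(113°))
Δλ = 2.4263 × (1 - cos(113°))
Δλ = 2.4263 × 1.3907
Δλ = 3.3743 pm

Percentage change:
(Δλ/λ₀) × 100 = (3.3743/12.5) × 100
= 26.9948%

(Intermediate values are shown rounded; full precision is carried through to the final answer.)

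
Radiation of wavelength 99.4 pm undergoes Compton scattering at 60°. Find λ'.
100.6132 pm

Using the Compton formula: λ' = λ + λ_C(1 − cos θ)

For θ = 60°, cos θ = 1/2 (exact) = 0.5000, so:
1 − cos 60° = 1 − (1/2) = 0.5000

Δλ = λ_C × 0.5000 = 2.4263 × 0.5000 = 1.2132 pm

λ' = 99.4 + 1.2132 = 100.6132 pm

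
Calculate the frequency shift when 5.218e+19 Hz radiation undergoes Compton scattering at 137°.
2.204e+19 Hz (decrease)

Convert frequency to wavelength (c = 299792458 m/s):
λ₀ = c/f₀ = 299792458/5.218e+19 = 5.7453518e-12 m = 5.7454 pm

Calculate Compton shift:
Δλ = λ_C(1 - cos(137°)) = 4.2008 pm

Final wavelength:
λ' = λ₀ + Δλ = 5.7454 + 4.2008 = 9.9462 pm

Final frequency:
f' = c/λ' = 299792458/9.9461530e-12 = 3.0141549e+19 Hz

Frequency shift (decrease):
Δf = f₀ - f' = 5.218e+19 - 3.0141549e+19 = 2.204e+19 Hz

(Intermediate values are shown rounded; full precision is carried through to the final answer.)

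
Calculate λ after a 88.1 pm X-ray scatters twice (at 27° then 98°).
91.1284 pm

Apply Compton shift twice:

First scattering at θ₁ = 27°:
Δλ₁ = λ_C(1 - cos(27°))
Δλ₁ = 2.4263 × 0.1090
Δλ₁ = 0.2645 pm

After first scattering:
λ₁ = 88.1 + 0.2645 = 88.3645 pm

Second scattering at θ₂ = 98°:
Δλ₂ = λ_C(1 - cos(98°))
Δλ₂ = 2.4263 × 1.1392
Δλ₂ = 2.7640 pm

Final wavelength:
λ₂ = 88.3645 + 2.7640 = 91.1284 pm

Total shift: Δλ_total = 0.2645 + 2.7640 = 3.0284 pm

(Intermediate values are shown rounded; full precision is carried through to the final answer.)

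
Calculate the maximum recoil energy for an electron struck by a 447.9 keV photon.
285.2069 keV

Maximum energy transfer occurs at θ = 180° (backscattering).

Initial photon: E₀ = 447.9 keV → λ₀ = 2.7681 pm

Maximum Compton shift (at 180°):
Δλ_max = 2λ_C = 2 × 2.4263 = 4.8526 pm

Final wavelength:
λ' = 2.7681 + 4.8526 = 7.6207 pm

Minimum photon energy (maximum energy to electron):
E'_min = hc/λ' = 162.6931 keV

Maximum electron kinetic energy:
K_max = E₀ - E'_min = 447.9000 - 162.6931 = 285.2069 keV

(Intermediate values are shown rounded; full precision is carried through to the final answer.)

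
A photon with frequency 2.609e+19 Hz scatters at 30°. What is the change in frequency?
7.178e+17 Hz (decrease)

Convert frequency to wavelength (c = 299792458 m/s):
λ₀ = c/f₀ = 299792458/2.609e+19 = 1.1490704e-11 m = 11.4907 pm

Calculate Compton shift:
Δλ = λ_C(1 - cos(30°)) = 0.3251 pm

Final wavelength:
λ' = λ₀ + Δλ = 11.4907 + 0.3251 = 11.8158 pm

Final frequency:
f' = c/λ' = 299792458/1.1815768e-11 = 2.5372237e+19 Hz

Frequency shift (decrease):
Δf = f₀ - f' = 2.609e+19 - 2.5372237e+19 = 7.178e+17 Hz

(Intermediate values are shown rounded; full precision is carried through to the final answer.)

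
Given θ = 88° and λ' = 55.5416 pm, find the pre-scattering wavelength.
53.2000 pm

From λ' = λ + Δλ, we have λ = λ' - Δλ

First calculate the Compton shift:
Δλ = λ_C(1 - cos θ)
Δλ = 2.4263 × (1 - cos(88°))
Δλ = 2.4263 × 0.9651
Δλ = 2.3416 pm

Initial wavelength:
λ = λ' - Δλ
λ = 55.5416 - 2.3416
λ = 53.2000 pm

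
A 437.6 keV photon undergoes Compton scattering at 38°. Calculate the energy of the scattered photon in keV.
370.3643 keV

First convert energy to wavelength:
λ = hc/E, with hc ≈ 1239.842 keV·pm (i.e. 1239.842 eV·nm)

For E = 437.6 keV = 437600 eV:
λ = 1239.842 keV·pm / 437.6 keV
λ = 2.8333 pm

Calculate the Compton shift:
Δλ = λ_C(1 - cos(38°)) = 2.4263 × 0.2120
Δλ = 0.5144 pm

Final wavelength:
λ' = 2.8333 + 0.5144 = 3.3476 pm

Final energy:
E' = hc/λ' = 1239.842 / 3.3476 = 370.3643 keV

(Intermediate values are shown rounded; full precision is carried through to the final answer.)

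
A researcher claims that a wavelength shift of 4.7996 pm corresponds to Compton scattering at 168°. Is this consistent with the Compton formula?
Yes, consistent

Calculate the expected shift for θ = 168°:

Δλ_expected = λ_C(1 - cos(168°))
Δλ_expected = 2.4263 × (1 - cos(168°))
Δλ_expected = 2.4263 × 1.9781
Δλ_expected = 4.7996 pm

Given shift: 4.7996 pm
Expected shift: 4.7996 pm
Difference: 0.0000 pm

The values match. This is consistent with Compton scattering at the stated angle.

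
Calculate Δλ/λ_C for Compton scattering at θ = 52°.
0.3843 λ_C

The Compton shift formula is:
Δλ = λ_C(1 - cos θ)

Dividing both sides by λ_C:
Δλ/λ_C = 1 - cos θ

For θ = 52°:
Δλ/λ_C = 1 - cos(52°)
Δλ/λ_C = 1 - 0.6157
Δλ/λ_C = 0.3843

This means the shift is 0.3843 × λ_C = 0.9325 pm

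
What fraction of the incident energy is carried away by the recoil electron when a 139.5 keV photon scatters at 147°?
0.3342 (or 33.42%)

Calculate initial and final photon energies:

Initial: E₀ = 139.5 keV → λ₀ = 8.8878 pm
Compton shift: Δλ = 4.4612 pm
Final wavelength: λ' = 13.3489 pm
Final energy: E' = 92.8794 keV

Fractional energy loss:
(E₀ - E')/E₀ = (139.5000 - 92.8794)/139.5000
= 46.6206/139.5000
= 0.3342
= 33.42%

(Intermediate values are shown rounded; full precision is carried through to the final answer.)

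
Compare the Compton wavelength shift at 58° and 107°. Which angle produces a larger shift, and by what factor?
107° produces the larger shift by a factor of 2.749

Calculate both shifts using Δλ = λ_C(1 - cos θ):

For θ₁ = 58°:
Δλ₁ = 2.4263 × (1 - cos(58°))
Δλ₁ = 2.4263 × 0.4701
Δλ₁ = 1.1406 pm

For θ₂ = 107°:
Δλ₂ = 2.4263 × (1 - cos(107°))
Δλ₂ = 2.4263 × 1.2924
Δλ₂ = 3.1357 pm

The 107° angle produces the larger shift.
Ratio: 3.1357/1.1406 = 2.749

(Intermediate values are shown rounded; full precision is carried through to the final answer.)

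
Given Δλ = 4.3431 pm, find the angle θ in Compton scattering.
142.19°

From the Compton formula Δλ = λ_C(1 - cos θ), we can solve for θ:

cos θ = 1 - Δλ/λ_C

Given:
- Δλ = 4.3431 pm
- λ_C = h/(m_e·c) ≈ 2.42631024 pm

cos θ = 1 - 4.3431/2.42631024
cos θ = 1 - 1.790002
cos θ = -0.790002

θ = arccos(-0.790002)
θ = 142.19°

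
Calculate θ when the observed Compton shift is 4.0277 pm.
131.30°

From the Compton formula Δλ = λ_C(1 - cos θ), we can solve for θ:

cos θ = 1 - Δλ/λ_C

Given:
- Δλ = 4.0277 pm
- λ_C = h/(m_e·c) ≈ 2.42631024 pm

cos θ = 1 - 4.0277/2.42631024
cos θ = 1 - 1.660010
cos θ = -0.660010

θ = arccos(-0.660010)
θ = 131.30°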